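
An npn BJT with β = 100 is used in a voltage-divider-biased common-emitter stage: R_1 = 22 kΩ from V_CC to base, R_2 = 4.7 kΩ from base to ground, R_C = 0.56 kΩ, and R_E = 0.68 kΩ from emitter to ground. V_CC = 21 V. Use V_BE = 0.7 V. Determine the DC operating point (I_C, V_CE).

Thevenize the base divider: V_Th = V_CC·R_2/(R_1+R_2) = 21×4.7/26.7 = 3.7 V, R_Th = R_1‖R_2 = 3.87 kΩ.
Base-emitter loop: V_Th = I_B·R_Th + V_BE + (β+1)I_B·R_E, so I_B = (3.7 − 0.7) / (3.87 + 101×0.68) = 0.0413 mA.
I_C = β·I_B = 100×0.0413 = 4.13 mA, and I_E = (β+1)I_B = 4.17 mA.
V_CE = V_CC − I_C·R_C − I_E·R_E = 21 − 4.13×0.56 − 4.17×0.68 = 15.9 V.
V_CE = 15.9 V > 0.2 V confirms active-region operation.

I_C ≈ 4.1 mA, V_CE ≈ 16 V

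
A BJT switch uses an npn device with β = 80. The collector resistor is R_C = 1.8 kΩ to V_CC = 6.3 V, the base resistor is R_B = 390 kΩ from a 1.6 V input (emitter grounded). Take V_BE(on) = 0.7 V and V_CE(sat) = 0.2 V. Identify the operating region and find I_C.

active; I_C ≈ 0.18 mA

Assume active. Base-emitter loop: I_B = (V_BB − V_BE)/R_B = (1.6 − 0.7)/390 = 0.00231 mA.
I_C = β·I_B = 80×0.00231 = 0.185 mA.
V_CE = V_CC − I_C·R_C = 6.3 − 0.185×1.8 = 5.97 V > V_CE(sat), so the active-region assumption holds.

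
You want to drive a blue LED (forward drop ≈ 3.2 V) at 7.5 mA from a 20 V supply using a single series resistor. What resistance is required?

The resistor drops V_S − V_D = 20 − 3.2 = 16.8 V at 7.5 mA.
R = 16.8 V / 7.5 mA = 2.24 kΩ.

R ≈ 2.2 kΩ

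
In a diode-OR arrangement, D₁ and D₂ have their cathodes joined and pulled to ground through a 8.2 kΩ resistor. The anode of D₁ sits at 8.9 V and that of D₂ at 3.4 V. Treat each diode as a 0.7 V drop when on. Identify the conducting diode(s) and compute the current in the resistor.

Assume both conduct. Then node N would need to be at both 8.9−0.7 = 8.2 V and 3.4−0.7 = 2.7 V, which is impossible.
Assume only D₁ conducts: V_N = 8.9 − 0.7 = 8.2 V, so I_R = 8.2/8.2 = 1 mA.
Check D₂: its anode-to-cathode voltage is 3.4 − 8.2 = -4.8 V < 0.7 V, so it is off. The assumption is consistent.

Only D₁ conducts; I_R ≈ 1 mA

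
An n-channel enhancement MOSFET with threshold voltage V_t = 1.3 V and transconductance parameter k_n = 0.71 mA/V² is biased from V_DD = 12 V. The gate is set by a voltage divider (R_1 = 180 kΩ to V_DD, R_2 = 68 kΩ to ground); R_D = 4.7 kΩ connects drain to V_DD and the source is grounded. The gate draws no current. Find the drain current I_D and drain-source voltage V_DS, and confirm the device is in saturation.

I_D ≈ 1.4 mA, V_DS ≈ 5.4 V

V_G = V_DD·R_2/(R_1+R_2) = 12×68/248 = 3.29 V. With the source grounded, V_GS = V_G = 3.29 V.
Assume saturation: I_D = (k_n/2)(V_GS − V_t)² = (0.71/2)×(3.29 − 1.3)² = 0.355×1.99² = 1.41 mA.
V_DS = V_DD − I_D·R_D = 12 − 1.41×4.7 = 5.39 V.
Saturation requires V_DS ≥ V_GS − V_t = 1.99 V; 5.39 ≥ 1.99 ✓.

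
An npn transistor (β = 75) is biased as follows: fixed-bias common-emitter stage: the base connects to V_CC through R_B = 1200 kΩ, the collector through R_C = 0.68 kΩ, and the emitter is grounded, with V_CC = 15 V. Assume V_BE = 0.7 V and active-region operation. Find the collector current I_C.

I_C ≈ 0.89 mA

Base loop: V_CC = I_B·R_B + V_BE, so I_B = (15 − 0.7)/1200 kΩ = 0.0119 mA.
In the active region I_C = β·I_B = 75 × 0.0119 = 0.894 mA.
Collector loop: V_CE = V_CC − I_C·R_C = 15 − 0.894×0.68 = 14.4 V.
Since V_CE = 14.4 V > V_CE(sat) ≈ 0.2 V, the transistor is in the active region as assumed.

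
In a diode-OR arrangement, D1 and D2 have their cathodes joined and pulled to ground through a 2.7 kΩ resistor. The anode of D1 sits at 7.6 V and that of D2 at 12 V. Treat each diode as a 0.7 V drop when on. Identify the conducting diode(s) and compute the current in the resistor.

Assume both conduct. Then node N would need to be at both 7.6−0.7 = 6.9 V and 12−0.7 = 11.3 V, which is impossible.
Assume only D2 conducts: V_N = 12 − 0.7 = 11.3 V, so I_R = 11.3/2.7 = 4.19 mA.
Check D1: its anode-to-cathode voltage is 7.6 − 11.3 = -3.7 V < 0.7 V, so it is off. The assumption is consistent.

Only D2 conducts; I_R ≈ 4.2 mA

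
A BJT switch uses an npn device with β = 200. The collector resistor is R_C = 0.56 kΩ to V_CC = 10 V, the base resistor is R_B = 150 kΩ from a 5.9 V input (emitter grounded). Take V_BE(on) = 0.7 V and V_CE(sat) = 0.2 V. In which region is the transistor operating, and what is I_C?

Assume active. Base-emitter loop: I_B = (V_BB − V_BE)/R_B = (5.9 − 0.7)/150 = 0.0347 mA.
I_C = β·I_B = 200×0.0347 = 6.93 mA.
V_CE = V_CC − I_C·R_C = 10 − 6.93×0.56 = 6.12 V > V_CE(sat), so the active-region assumption holds.

active; I_C ≈ 6.9 mA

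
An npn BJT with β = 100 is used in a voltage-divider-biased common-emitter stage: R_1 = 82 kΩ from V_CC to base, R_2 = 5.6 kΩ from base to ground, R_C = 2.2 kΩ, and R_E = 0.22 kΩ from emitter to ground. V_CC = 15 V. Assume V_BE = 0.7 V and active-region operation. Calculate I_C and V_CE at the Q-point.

I_C ≈ 0.94 mA, V_CE ≈ 13 V

Thevenize the base divider: V_Th = V_CC·R_2/(R_1+R_2) = 15×5.6/87.6 = 0.959 V, R_Th = R_1‖R_2 = 5.24 kΩ.
Base-emitter loop: V_Th = I_B·R_Th + V_BE + (β+1)I_B·R_E, so I_B = (0.959 − 0.7) / (5.24 + 101×0.22) = 0.00943 mA.
I_C = β·I_B = 100×0.00943 = 0.943 mA, and I_E = (β+1)I_B = 0.952 mA.
V_CE = V_CC − I_C·R_C − I_E·R_E = 15 − 0.943×2.2 − 0.952×0.22 = 12.7 V.
V_CE = 12.7 V > 0.2 V confirms active-region operation.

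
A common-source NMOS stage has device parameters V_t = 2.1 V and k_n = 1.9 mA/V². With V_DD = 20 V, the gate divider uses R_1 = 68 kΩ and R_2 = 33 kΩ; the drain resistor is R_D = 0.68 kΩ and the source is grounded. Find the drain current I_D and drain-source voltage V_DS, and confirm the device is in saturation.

V_G = V_DD·R_2/(R_1+R_2) = 20×33/101 = 6.53 V. With the source grounded, V_GS = V_G = 6.53 V.
Assume saturation: I_D = (k_n/2)(V_GS − V_t)² = (1.9/2)×(6.53 − 2.1)² = 0.95×4.43² = 18.7 mA.
V_DS = V_DD − I_D·R_D = 20 − 18.7×0.68 = 7.3 V.
Saturation requires V_DS ≥ V_GS − V_t = 4.43 V; 7.3 ≥ 4.43 ✓.

I_D ≈ 19 mA, V_DS ≈ 7.3 V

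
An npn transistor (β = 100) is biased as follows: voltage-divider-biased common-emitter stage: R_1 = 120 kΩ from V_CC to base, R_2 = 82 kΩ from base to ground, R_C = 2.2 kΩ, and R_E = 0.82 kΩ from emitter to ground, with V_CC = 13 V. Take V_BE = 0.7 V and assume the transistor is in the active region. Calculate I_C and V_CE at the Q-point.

I_C ≈ 3.5 mA, V_CE ≈ 2.5 V

Thevenize the base divider: V_Th = V_CC·R_2/(R_1+R_2) = 13×82/202 = 5.28 V, R_Th = R_1‖R_2 = 48.7 kΩ.
Base-emitter loop: V_Th = I_B·R_Th + V_BE + (β+1)I_B·R_E, so I_B = (5.28 − 0.7) / (48.7 + 101×0.82) = 0.0348 mA.
I_C = β·I_B = 100×0.0348 = 3.48 mA, and I_E = (β+1)I_B = 3.51 mA.
V_CE = V_CC − I_C·R_C − I_E·R_E = 13 − 3.48×2.2 − 3.51×0.82 = 2.46 V.
V_CE = 2.46 V > 0.2 V confirms active-region operation.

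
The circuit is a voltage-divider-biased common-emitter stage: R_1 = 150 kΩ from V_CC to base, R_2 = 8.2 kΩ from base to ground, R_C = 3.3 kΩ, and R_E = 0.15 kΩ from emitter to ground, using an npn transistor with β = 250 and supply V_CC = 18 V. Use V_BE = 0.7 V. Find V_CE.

V_CE ≈ 14 V

Thevenize the base divider: V_Th = V_CC·R_2/(R_1+R_2) = 18×8.2/158 = 0.933 V, R_Th = R_1‖R_2 = 7.77 kΩ.
Base-emitter loop: V_Th = I_B·R_Th + V_BE + (β+1)I_B·R_E, so I_B = (0.933 − 0.7) / (7.77 + 251×0.15) = 0.00513 mA.
I_C = β·I_B = 250×0.00513 = 1.28 mA, and I_E = (β+1)I_B = 1.29 mA.
V_CE = V_CC − I_C·R_C − I_E·R_E = 18 − 1.28×3.3 − 1.29×0.15 = 13.6 V.
V_CE = 13.6 V > 0.2 V confirms active-region operation.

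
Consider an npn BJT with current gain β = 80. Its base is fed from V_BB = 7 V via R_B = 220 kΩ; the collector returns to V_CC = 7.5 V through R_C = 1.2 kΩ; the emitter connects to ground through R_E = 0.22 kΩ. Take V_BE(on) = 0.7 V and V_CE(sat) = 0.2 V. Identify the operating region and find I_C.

Assume active. Base-emitter loop: I_B = (V_BB − V_BE)/(R_B + (β+1)R_E) = (7 − 0.7)/(220 + 81×0.22) = 0.0265 mA.
I_C = β·I_B = 80×0.0265 = 2.12 mA.
V_CE = V_CC − I_C·R_C − I_E·R_E = 7.5 − 2.12×1.2 − 2.15×0.22 = 4.48 V > V_CE(sat), so the active-region assumption holds.

active; I_C ≈ 2.1 mA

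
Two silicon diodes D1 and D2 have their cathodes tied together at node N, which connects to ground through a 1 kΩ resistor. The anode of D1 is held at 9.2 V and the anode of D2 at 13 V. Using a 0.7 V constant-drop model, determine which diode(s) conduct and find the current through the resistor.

Only D2 conducts; I_R ≈ 12 mA

Assume both conduct. Then node N would need to be at both 9.2−0.7 = 8.5 V and 13−0.7 = 12.3 V, which is impossible.
Assume only D2 conducts: V_N = 13 − 0.7 = 12.3 V, so I_R = 12.3/1 = 12.3 mA.
Check D1: its anode-to-cathode voltage is 9.2 − 12.3 = -3.1 V < 0.7 V, so it is off. The assumption is consistent.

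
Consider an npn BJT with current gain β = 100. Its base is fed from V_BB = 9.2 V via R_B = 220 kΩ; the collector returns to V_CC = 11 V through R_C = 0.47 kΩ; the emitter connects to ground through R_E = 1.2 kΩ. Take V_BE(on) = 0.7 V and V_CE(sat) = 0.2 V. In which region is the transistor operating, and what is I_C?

active; I_C ≈ 2.5 mA

Assume active. Base-emitter loop: I_B = (V_BB − V_BE)/(R_B + (β+1)R_E) = (9.2 − 0.7)/(220 + 101×1.2) = 0.0249 mA.
I_C = β·I_B = 100×0.0249 = 2.49 mA.
V_CE = V_CC − I_C·R_C − I_E·R_E = 11 − 2.49×0.47 − 2.52×1.2 = 6.81 V > V_CE(sat), so the active-region assumption holds.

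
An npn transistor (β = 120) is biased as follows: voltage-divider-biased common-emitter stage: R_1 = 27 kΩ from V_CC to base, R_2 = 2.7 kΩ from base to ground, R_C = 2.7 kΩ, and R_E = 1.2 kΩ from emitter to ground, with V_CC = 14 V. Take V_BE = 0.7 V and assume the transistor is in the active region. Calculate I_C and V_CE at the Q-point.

I_C ≈ 0.47 mA, V_CE ≈ 12 V

Thevenize the base divider: V_Th = V_CC·R_2/(R_1+R_2) = 14×2.7/29.7 = 1.27 V, R_Th = R_1‖R_2 = 2.45 kΩ.
Base-emitter loop: V_Th = I_B·R_Th + V_BE + (β+1)I_B·R_E, so I_B = (1.27 − 0.7) / (2.45 + 121×1.2) = 0.00388 mA.
I_C = β·I_B = 120×0.00388 = 0.465 mA, and I_E = (β+1)I_B = 0.469 mA.
V_CE = V_CC − I_C·R_C − I_E·R_E = 14 − 0.465×2.7 − 0.469×1.2 = 12.2 V.
V_CE = 12.2 V > 0.2 V confirms active-region operation.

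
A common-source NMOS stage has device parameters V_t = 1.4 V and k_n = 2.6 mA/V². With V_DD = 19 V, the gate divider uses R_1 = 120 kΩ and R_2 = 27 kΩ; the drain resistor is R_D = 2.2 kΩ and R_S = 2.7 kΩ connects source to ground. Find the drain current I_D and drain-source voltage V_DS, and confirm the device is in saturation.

I_D ≈ 0.54 mA, V_DS ≈ 16 V

V_G = V_DD·R_2/(R_1+R_2) = 19×27/147 = 3.49 V.
Assume saturation: I_D = (k_n/2)(V_GS − V_t)² with V_GS = V_G − I_D·R_S = 3.49 − 2.7·I_D.
Substituting gives 9.48·I_D² − 15.7·I_D + 5.68 = 0, with roots I_D = 0.536 or 1.12 mA.
The root I_D = 1.12 mA gives V_GS = 0.473 V ≤ V_t, so take I_D = 0.536 mA.
Then V_GS = 2.04 V and V_DS = V_DD − I_D(R_D+R_S) = 19 − 0.536×4.9 = 16.4 V.
Saturation requires V_DS ≥ V_GS − V_t = 0.642 V; 16.4 ≥ 0.642 ✓.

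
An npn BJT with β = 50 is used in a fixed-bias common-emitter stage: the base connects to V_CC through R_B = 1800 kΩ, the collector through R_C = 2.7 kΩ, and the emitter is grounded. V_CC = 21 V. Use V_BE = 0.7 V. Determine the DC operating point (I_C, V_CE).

Base loop: V_CC = I_B·R_B + V_BE, so I_B = (21 − 0.7)/1800 kΩ = 0.0113 mA.
In the active region I_C = β·I_B = 50 × 0.0113 = 0.564 mA.
Collector loop: V_CE = V_CC − I_C·R_C = 21 − 0.564×2.7 = 19.5 V.
Since V_CE = 19.5 V > V_CE(sat) ≈ 0.2 V, the transistor is in the active region as assumed.

I_C ≈ 0.56 mA, V_CE ≈ 19 V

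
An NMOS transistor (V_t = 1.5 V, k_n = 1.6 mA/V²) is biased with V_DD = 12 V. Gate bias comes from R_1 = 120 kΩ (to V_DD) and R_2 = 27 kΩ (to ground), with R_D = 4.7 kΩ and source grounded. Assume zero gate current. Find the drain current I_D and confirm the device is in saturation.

I_D ≈ 0.4 mA

V_G = V_DD·R_2/(R_1+R_2) = 12×27/147 = 2.2 V. With the source grounded, V_GS = V_G = 2.2 V.
Assume saturation: I_D = (k_n/2)(V_GS − V_t)² = (1.6/2)×(2.2 − 1.5)² = 0.8×0.704² = 0.397 mA.
V_DS = V_DD − I_D·R_D = 12 − 0.397×4.7 = 10.1 V.
Saturation requires V_DS ≥ V_GS − V_t = 0.704 V; 10.1 ≥ 0.704 ✓.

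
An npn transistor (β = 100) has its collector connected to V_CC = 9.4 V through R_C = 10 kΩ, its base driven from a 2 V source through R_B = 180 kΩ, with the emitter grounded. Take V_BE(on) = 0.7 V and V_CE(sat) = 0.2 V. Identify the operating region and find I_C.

Assume active. Base-emitter loop: I_B = (V_BB − V_BE)/R_B = (2 − 0.7)/180 = 0.00722 mA.
I_C = β·I_B = 100×0.00722 = 0.722 mA.
V_CE = V_CC − I_C·R_C = 9.4 − 0.722×10 = 2.18 V > V_CE(sat), so the active-region assumption holds.

active; I_C ≈ 0.72 mA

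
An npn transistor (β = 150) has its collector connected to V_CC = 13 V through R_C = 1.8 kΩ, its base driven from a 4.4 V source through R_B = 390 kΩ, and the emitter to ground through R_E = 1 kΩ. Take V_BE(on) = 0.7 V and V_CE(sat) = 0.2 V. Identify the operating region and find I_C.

active; I_C ≈ 1 mA

Assume active. Base-emitter loop: I_B = (V_BB − V_BE)/(R_B + (β+1)R_E) = (4.4 − 0.7)/(390 + 151×1) = 0.00684 mA.
I_C = β·I_B = 150×0.00684 = 1.03 mA.
V_CE = V_CC − I_C·R_C − I_E·R_E = 13 − 1.03×1.8 − 1.03×1 = 10.1 V > V_CE(sat), so the active-region assumption holds.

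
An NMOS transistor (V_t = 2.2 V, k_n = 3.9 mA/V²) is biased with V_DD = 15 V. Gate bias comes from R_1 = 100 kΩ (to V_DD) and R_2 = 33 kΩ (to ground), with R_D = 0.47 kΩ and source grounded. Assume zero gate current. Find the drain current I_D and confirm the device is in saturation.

V_G = V_DD·R_2/(R_1+R_2) = 15×33/133 = 3.72 V. With the source grounded, V_GS = V_G = 3.72 V.
Assume saturation: I_D = (k_n/2)(V_GS − V_t)² = (3.9/2)×(3.72 − 2.2)² = 1.95×1.52² = 4.52 mA.
V_DS = V_DD − I_D·R_D = 15 − 4.52×0.47 = 12.9 V.
Saturation requires V_DS ≥ V_GS − V_t = 1.52 V; 12.9 ≥ 1.52 ✓.

I_D ≈ 4.5 mA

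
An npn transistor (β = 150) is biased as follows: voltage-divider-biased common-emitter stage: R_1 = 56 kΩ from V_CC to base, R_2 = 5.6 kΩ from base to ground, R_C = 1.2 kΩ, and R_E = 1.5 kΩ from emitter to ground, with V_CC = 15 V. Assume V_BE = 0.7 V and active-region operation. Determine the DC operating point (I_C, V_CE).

I_C ≈ 0.43 mA, V_CE ≈ 14 V

Thevenize the base divider: V_Th = V_CC·R_2/(R_1+R_2) = 15×5.6/61.6 = 1.36 V, R_Th = R_1‖R_2 = 5.09 kΩ.
Base-emitter loop: V_Th = I_B·R_Th + V_BE + (β+1)I_B·R_E, so I_B = (1.36 − 0.7) / (5.09 + 151×1.5) = 0.00287 mA.
I_C = β·I_B = 150×0.00287 = 0.43 mA, and I_E = (β+1)I_B = 0.433 mA.
V_CE = V_CC − I_C·R_C − I_E·R_E = 15 − 0.43×1.2 − 0.433×1.5 = 13.8 V.
V_CE = 13.8 V > 0.2 V confirms active-region operation.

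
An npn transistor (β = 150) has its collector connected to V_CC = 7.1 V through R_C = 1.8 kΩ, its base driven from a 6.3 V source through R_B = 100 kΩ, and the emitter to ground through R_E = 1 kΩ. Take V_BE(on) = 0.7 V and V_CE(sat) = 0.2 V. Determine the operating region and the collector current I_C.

Assume active: I_B = (6.3 − 0.7)/(100 + 151×1) = 0.0223 mA, I_C = β·I_B = 3.35 mA.
Then V_CE = 7.1 − 3.35×1.8 − 3.37×1 = -2.29 V < 0.2 V — the active assumption fails.
Re-solve with V_CE = 0.2 V. KCL at the emitter: V_E/R_E = (V_BB−0.7−V_E)/R_B + (V_CC−0.2−V_E)/R_C, giving V_E = 2.48 V.
I_C = (V_CC − 0.2 − V_E)/R_C = (6.9 − 2.48)/1.8 = 2.45 mA.
Check: I_B = (5.6 − 2.48)/100 = 0.0312 mA, and β·I_B = 4.67 mA > I_C, confirming saturation.

saturation; I_C ≈ 2.5 mA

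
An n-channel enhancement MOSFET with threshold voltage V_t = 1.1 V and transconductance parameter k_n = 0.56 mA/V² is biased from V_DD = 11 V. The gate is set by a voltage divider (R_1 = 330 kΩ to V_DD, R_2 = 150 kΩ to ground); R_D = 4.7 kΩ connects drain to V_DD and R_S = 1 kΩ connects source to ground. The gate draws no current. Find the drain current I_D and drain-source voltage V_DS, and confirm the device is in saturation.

I_D ≈ 0.73 mA, V_DS ≈ 6.9 V

V_G = V_DD·R_2/(R_1+R_2) = 11×150/480 = 3.44 V.
Assume saturation: I_D = (k_n/2)(V_GS − V_t)² with V_GS = V_G − I_D·R_S = 3.44 − 1·I_D.
Substituting gives 0.28·I_D² − 2.31·I_D + 1.53 = 0, with roots I_D = 0.727 or 7.52 mA.
The root I_D = 7.52 mA gives V_GS = -4.08 V ≤ V_t, so take I_D = 0.727 mA.
Then V_GS = 2.71 V and V_DS = V_DD − I_D(R_D+R_S) = 11 − 0.727×5.7 = 6.86 V.
Saturation requires V_DS ≥ V_GS − V_t = 1.61 V; 6.86 ≥ 1.61 ✓.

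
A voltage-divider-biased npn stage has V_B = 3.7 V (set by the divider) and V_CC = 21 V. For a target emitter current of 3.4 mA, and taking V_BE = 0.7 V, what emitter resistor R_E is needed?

R_E ≈ 0.88 kΩ

V_E = V_B − V_BE = 3.7 − 0.7 = 3 V.
R_E = V_E / I_E = 3 / 3.4 = 0.882 kΩ.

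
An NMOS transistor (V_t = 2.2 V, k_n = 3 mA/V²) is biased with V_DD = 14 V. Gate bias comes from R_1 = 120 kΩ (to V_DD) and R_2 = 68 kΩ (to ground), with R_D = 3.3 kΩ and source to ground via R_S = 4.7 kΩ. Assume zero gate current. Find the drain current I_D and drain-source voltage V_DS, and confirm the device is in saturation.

I_D ≈ 0.49 mA, V_DS ≈ 10 V

V_G = V_DD·R_2/(R_1+R_2) = 14×68/188 = 5.06 V.
Assume saturation: I_D = (k_n/2)(V_GS − V_t)² with V_GS = V_G − I_D·R_S = 5.06 − 4.7·I_D.
Substituting gives 33.1·I_D² − 41.4·I_D + 12.3 = 0, with roots I_D = 0.488 or 0.761 mA.
The root I_D = 0.761 mA gives V_GS = 1.49 V ≤ V_t, so take I_D = 0.488 mA.
Then V_GS = 2.77 V and V_DS = V_DD − I_D(R_D+R_S) = 14 − 0.488×8 = 10.1 V.
Saturation requires V_DS ≥ V_GS − V_t = 0.57 V; 10.1 ≥ 0.57 ✓.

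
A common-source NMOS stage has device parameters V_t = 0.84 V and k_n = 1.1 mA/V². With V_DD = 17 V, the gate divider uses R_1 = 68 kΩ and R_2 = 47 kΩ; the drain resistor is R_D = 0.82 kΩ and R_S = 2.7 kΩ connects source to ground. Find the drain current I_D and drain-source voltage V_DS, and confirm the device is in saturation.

I_D ≈ 1.6 mA, V_DS ≈ 11 V

V_G = V_DD·R_2/(R_1+R_2) = 17×47/115 = 6.95 V.
Assume saturation: I_D = (k_n/2)(V_GS − V_t)² with V_GS = V_G − I_D·R_S = 6.95 − 2.7·I_D.
Substituting gives 4.01·I_D² − 19.1·I_D + 20.5 = 0, with roots I_D = 1.63 or 3.15 mA.
The root I_D = 3.15 mA gives V_GS = -1.55 V ≤ V_t, so take I_D = 1.63 mA.
Then V_GS = 2.56 V and V_DS = V_DD − I_D(R_D+R_S) = 17 − 1.63×3.52 = 11.3 V.
Saturation requires V_DS ≥ V_GS − V_t = 1.72 V; 11.3 ≥ 1.72 ✓.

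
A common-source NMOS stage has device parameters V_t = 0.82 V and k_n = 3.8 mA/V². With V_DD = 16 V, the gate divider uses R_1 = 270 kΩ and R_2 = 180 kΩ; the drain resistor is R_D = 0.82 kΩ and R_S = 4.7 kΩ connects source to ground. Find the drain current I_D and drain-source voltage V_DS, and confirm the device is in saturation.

I_D ≈ 1 mA, V_DS ≈ 10 V

V_G = V_DD·R_2/(R_1+R_2) = 16×180/450 = 6.4 V.
Assume saturation: I_D = (k_n/2)(V_GS − V_t)² with V_GS = V_G − I_D·R_S = 6.4 − 4.7·I_D.
Substituting gives 42·I_D² − 101·I_D + 59.2 = 0, with roots I_D = 1.03 or 1.37 mA.
The root I_D = 1.37 mA gives V_GS = -0.0285 V ≤ V_t, so take I_D = 1.03 mA.
Then V_GS = 1.56 V and V_DS = V_DD − I_D(R_D+R_S) = 16 − 1.03×5.52 = 10.3 V.
Saturation requires V_DS ≥ V_GS − V_t = 0.736 V; 10.3 ≥ 0.736 ✓.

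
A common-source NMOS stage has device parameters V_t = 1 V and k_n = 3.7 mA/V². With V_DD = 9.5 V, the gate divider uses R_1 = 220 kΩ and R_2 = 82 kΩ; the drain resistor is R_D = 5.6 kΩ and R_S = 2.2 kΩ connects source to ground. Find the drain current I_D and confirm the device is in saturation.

I_D ≈ 0.49 mA

V_G = V_DD·R_2/(R_1+R_2) = 9.5×82/302 = 2.58 V.
Assume saturation: I_D = (k_n/2)(V_GS − V_t)² with V_GS = V_G − I_D·R_S = 2.58 − 2.2·I_D.
Substituting gives 8.95·I_D² − 13.9·I_D + 4.62 = 0, with roots I_D = 0.485 or 1.06 mA.
The root I_D = 1.06 mA gives V_GS = 0.242 V ≤ V_t, so take I_D = 0.485 mA.
Then V_GS = 1.51 V and V_DS = V_DD − I_D(R_D+R_S) = 9.5 − 0.485×7.8 = 5.72 V.
Saturation requires V_DS ≥ V_GS − V_t = 0.512 V; 5.72 ≥ 0.512 ✓.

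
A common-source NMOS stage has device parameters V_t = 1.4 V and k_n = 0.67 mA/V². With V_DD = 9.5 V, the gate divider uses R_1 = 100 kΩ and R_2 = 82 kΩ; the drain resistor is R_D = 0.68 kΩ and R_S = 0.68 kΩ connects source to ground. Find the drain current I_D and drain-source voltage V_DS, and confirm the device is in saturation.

V_G = V_DD·R_2/(R_1+R_2) = 9.5×82/182 = 4.28 V.
Assume saturation: I_D = (k_n/2)(V_GS − V_t)² with V_GS = V_G − I_D·R_S = 4.28 − 0.68·I_D.
Substituting gives 0.155·I_D² − 2.31·I_D + 2.78 = 0, with roots I_D = 1.32 or 13.6 mA.
The root I_D = 13.6 mA gives V_GS = -4.97 V ≤ V_t, so take I_D = 1.32 mA.
Then V_GS = 3.38 V and V_DS = V_DD − I_D(R_D+R_S) = 9.5 − 1.32×1.36 = 7.71 V.
Saturation requires V_DS ≥ V_GS − V_t = 1.98 V; 7.71 ≥ 1.98 ✓.

I_D ≈ 1.3 mA, V_DS ≈ 7.7 V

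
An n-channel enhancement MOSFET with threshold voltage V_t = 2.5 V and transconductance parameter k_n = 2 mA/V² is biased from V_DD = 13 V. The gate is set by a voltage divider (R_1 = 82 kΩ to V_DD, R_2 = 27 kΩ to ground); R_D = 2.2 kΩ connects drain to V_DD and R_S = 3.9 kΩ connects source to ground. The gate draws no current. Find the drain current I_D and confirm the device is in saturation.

I_D ≈ 0.1 mA

V_G = V_DD·R_2/(R_1+R_2) = 13×27/109 = 3.22 V.
Assume saturation: I_D = (k_n/2)(V_GS − V_t)² with V_GS = V_G − I_D·R_S = 3.22 − 3.9·I_D.
Substituting gives 15.2·I_D² − 6.62·I_D + 0.519 = 0, with roots I_D = 0.103 or 0.333 mA.
The root I_D = 0.333 mA gives V_GS = 1.92 V ≤ V_t, so take I_D = 0.103 mA.
Then V_GS = 2.82 V and V_DS = V_DD − I_D(R_D+R_S) = 13 − 0.103×6.1 = 12.4 V.
Saturation requires V_DS ≥ V_GS − V_t = 0.32 V; 12.4 ≥ 0.32 ✓.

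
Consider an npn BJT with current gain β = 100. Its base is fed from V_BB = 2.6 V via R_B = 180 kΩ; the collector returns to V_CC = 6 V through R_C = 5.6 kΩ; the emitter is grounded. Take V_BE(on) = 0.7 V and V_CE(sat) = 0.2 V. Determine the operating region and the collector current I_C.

saturation; I_C ≈ 1 mA

Assume active: I_B = (2.6 − 0.7)/180 = 0.0106 mA, giving I_C = β·I_B = 1.06 mA.
But then V_CE = 6 − 1.06×5.6 = 0.0889 V < V_CE(sat) = 0.2 V — impossible in the active region.
So the transistor is saturated. With V_CE = 0.2 V, I_C = (V_CC − 0.2)/R_C = 5.8/5.6 = 1.04 mA.
Check: β·I_B = 1.06 mA > I_C = 1.04 mA, confirming saturation.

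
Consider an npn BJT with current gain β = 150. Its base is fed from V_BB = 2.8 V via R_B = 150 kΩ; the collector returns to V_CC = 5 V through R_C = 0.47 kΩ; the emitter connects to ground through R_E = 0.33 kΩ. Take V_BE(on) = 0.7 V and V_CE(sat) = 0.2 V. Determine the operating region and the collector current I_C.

active; I_C ≈ 1.6 mA

Assume active. Base-emitter loop: I_B = (V_BB − V_BE)/(R_B + (β+1)R_E) = (2.8 − 0.7)/(150 + 151×0.33) = 0.0105 mA.
I_C = β·I_B = 150×0.0105 = 1.58 mA.
V_CE = V_CC − I_C·R_C − I_E·R_E = 5 − 1.58×0.47 − 1.59×0.33 = 3.74 V > V_CE(sat), so the active-region assumption holds.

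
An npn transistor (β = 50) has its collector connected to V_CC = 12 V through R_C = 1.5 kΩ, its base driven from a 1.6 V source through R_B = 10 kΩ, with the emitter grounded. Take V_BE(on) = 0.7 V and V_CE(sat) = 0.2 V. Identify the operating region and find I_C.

Assume active. Base-emitter loop: I_B = (V_BB − V_BE)/R_B = (1.6 − 0.7)/10 = 0.09 mA.
I_C = β·I_B = 50×0.09 = 4.5 mA.
V_CE = V_CC − I_C·R_C = 12 − 4.5×1.5 = 5.25 V > V_CE(sat), so the active-region assumption holds.

active; I_C ≈ 4.5 mA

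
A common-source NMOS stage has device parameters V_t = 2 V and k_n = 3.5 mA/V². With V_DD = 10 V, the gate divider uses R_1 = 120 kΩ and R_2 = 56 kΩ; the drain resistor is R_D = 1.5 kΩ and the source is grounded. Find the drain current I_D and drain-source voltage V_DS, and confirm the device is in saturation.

V_G = V_DD·R_2/(R_1+R_2) = 10×56/176 = 3.18 V. With the source grounded, V_GS = V_G = 3.18 V.
Assume saturation: I_D = (k_n/2)(V_GS − V_t)² = (3.5/2)×(3.18 − 2)² = 1.75×1.18² = 2.44 mA.
V_DS = V_DD − I_D·R_D = 10 − 2.44×1.5 = 6.33 V.
Saturation requires V_DS ≥ V_GS − V_t = 1.18 V; 6.33 ≥ 1.18 ✓.

I_D ≈ 2.4 mA, V_DS ≈ 6.3 V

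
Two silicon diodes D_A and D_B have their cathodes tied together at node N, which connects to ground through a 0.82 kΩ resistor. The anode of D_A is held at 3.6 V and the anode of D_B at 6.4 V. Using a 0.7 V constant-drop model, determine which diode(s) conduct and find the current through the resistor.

Assume both conduct. Then node N would need to be at both 3.6−0.7 = 2.9 V and 6.4−0.7 = 5.7 V, which is impossible.
Assume only D_B conducts: V_N = 6.4 − 0.7 = 5.7 V, so I_R = 5.7/0.82 = 6.95 mA.
Check D_A: its anode-to-cathode voltage is 3.6 − 5.7 = -2.1 V < 0.7 V, so it is off. The assumption is consistent.

Only D_B conducts; I_R ≈ 7 mA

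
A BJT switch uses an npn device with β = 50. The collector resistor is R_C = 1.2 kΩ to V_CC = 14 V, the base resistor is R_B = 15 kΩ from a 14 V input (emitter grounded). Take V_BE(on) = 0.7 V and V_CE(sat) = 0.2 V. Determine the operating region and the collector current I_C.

Assume active: I_B = (14 − 0.7)/15 = 0.887 mA, giving I_C = β·I_B = 44.3 mA.
But then V_CE = 14 − 44.3×1.2 = -39.2 V < V_CE(sat) = 0.2 V — impossible in the active region.
So the transistor is saturated. With V_CE = 0.2 V, I_C = (V_CC − 0.2)/R_C = 13.8/1.2 = 11.5 mA.
Check: β·I_B = 44.3 mA > I_C = 11.5 mA, confirming saturation.

saturation; I_C ≈ 12 mA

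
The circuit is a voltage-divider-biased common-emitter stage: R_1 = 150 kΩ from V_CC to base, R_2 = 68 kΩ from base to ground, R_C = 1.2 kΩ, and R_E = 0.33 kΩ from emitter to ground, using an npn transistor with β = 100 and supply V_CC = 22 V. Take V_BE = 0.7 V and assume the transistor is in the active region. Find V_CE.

V_CE ≈ 10 V

Thevenize the base divider: V_Th = V_CC·R_2/(R_1+R_2) = 22×68/218 = 6.86 V, R_Th = R_1‖R_2 = 46.8 kΩ.
Base-emitter loop: V_Th = I_B·R_Th + V_BE + (β+1)I_B·R_E, so I_B = (6.86 − 0.7) / (46.8 + 101×0.33) = 0.0769 mA.
I_C = β·I_B = 100×0.0769 = 7.69 mA, and I_E = (β+1)I_B = 7.77 mA.
V_CE = V_CC − I_C·R_C − I_E·R_E = 22 − 7.69×1.2 − 7.77×0.33 = 10.2 V.
V_CE = 10.2 V > 0.2 V confirms active-region operation.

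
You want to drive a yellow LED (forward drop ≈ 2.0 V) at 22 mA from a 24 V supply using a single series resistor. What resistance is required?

R ≈ 1 kΩ

The resistor drops V_S − V_D = 24 − 2.0 = 22 V at 22 mA.
R = 22 V / 22 mA = 1 kΩ.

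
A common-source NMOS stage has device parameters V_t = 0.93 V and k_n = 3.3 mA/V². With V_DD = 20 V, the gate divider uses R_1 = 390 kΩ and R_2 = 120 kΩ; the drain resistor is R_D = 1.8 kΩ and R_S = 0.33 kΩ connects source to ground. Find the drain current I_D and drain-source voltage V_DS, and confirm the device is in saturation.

I_D ≈ 5.8 mA, V_DS ≈ 7.7 V

V_G = V_DD·R_2/(R_1+R_2) = 20×120/510 = 4.71 V.
Assume saturation: I_D = (k_n/2)(V_GS − V_t)² with V_GS = V_G − I_D·R_S = 4.71 − 0.33·I_D.
Substituting gives 0.18·I_D² − 5.11·I_D + 23.5 = 0, with roots I_D = 5.77 or 22.7 mA.
The root I_D = 22.7 mA gives V_GS = -2.78 V ≤ V_t, so take I_D = 5.77 mA.
Then V_GS = 2.8 V and V_DS = V_DD − I_D(R_D+R_S) = 20 − 5.77×2.13 = 7.7 V.
Saturation requires V_DS ≥ V_GS − V_t = 1.87 V; 7.7 ≥ 1.87 ✓.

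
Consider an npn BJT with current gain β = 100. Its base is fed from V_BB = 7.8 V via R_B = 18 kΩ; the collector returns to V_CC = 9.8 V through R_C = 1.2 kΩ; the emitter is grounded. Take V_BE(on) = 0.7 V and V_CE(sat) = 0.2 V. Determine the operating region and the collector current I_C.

Assume active: I_B = (7.8 − 0.7)/18 = 0.394 mA, giving I_C = β·I_B = 39.4 mA.
But then V_CE = 9.8 − 39.4×1.2 = -37.5 V < V_CE(sat) = 0.2 V — impossible in the active region.
So the transistor is saturated. With V_CE = 0.2 V, I_C = (V_CC − 0.2)/R_C = 9.6/1.2 = 8 mA.
Check: β·I_B = 39.4 mA > I_C = 8 mA, confirming saturation.

saturation; I_C ≈ 8 mA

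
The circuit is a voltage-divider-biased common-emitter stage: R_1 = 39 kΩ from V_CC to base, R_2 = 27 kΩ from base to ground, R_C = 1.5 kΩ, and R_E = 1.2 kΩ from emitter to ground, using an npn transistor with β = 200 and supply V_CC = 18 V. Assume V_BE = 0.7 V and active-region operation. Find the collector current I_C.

I_C ≈ 5.2 mA

Thevenize the base divider: V_Th = V_CC·R_2/(R_1+R_2) = 18×27/66 = 7.36 V, R_Th = R_1‖R_2 = 16 kΩ.
Base-emitter loop: V_Th = I_B·R_Th + V_BE + (β+1)I_B·R_E, so I_B = (7.36 − 0.7) / (16 + 201×1.2) = 0.0259 mA.
I_C = β·I_B = 200×0.0259 = 5.18 mA, and I_E = (β+1)I_B = 5.21 mA.
V_CE = V_CC − I_C·R_C − I_E·R_E = 18 − 5.18×1.5 − 5.21×1.2 = 3.98 V.
V_CE = 3.98 V > 0.2 V confirms active-region operation.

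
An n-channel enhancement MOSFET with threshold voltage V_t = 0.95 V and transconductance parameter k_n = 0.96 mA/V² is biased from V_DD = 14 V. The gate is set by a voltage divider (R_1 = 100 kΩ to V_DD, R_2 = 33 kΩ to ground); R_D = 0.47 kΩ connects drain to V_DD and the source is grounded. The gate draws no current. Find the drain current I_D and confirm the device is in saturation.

I_D ≈ 3.1 mA

V_G = V_DD·R_2/(R_1+R_2) = 14×33/133 = 3.47 V. With the source grounded, V_GS = V_G = 3.47 V.
Assume saturation: I_D = (k_n/2)(V_GS − V_t)² = (0.96/2)×(3.47 − 0.95)² = 0.48×2.52² = 3.06 mA.
V_DS = V_DD − I_D·R_D = 14 − 3.06×0.47 = 12.6 V.
Saturation requires V_DS ≥ V_GS − V_t = 2.52 V; 12.6 ≥ 2.52 ✓.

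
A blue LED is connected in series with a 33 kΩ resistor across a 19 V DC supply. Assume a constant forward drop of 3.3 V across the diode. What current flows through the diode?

KVL around the loop: 19 = V_D + I·R = 3.3 + I × 33 kΩ.
So I = (19 − 3.3) / 33 kΩ = 15.7 / 33 = 0.476 mA.

I ≈ 0.48 mA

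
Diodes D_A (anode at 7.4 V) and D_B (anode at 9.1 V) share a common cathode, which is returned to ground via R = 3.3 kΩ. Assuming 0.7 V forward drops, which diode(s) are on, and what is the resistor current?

Only D_B conducts; I_R ≈ 2.5 mA

Assume both conduct. Then node N would need to be at both 7.4−0.7 = 6.7 V and 9.1−0.7 = 8.4 V, which is impossible.
Assume only D_B conducts: V_N = 9.1 − 0.7 = 8.4 V, so I_R = 8.4/3.3 = 2.55 mA.
Check D_A: its anode-to-cathode voltage is 7.4 − 8.4 = -1 V < 0.7 V, so it is off. The assumption is consistent.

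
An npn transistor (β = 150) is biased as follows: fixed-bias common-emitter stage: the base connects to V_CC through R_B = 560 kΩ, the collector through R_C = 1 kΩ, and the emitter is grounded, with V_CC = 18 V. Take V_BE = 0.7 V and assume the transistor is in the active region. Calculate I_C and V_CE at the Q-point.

I_C ≈ 4.6 mA, V_CE ≈ 13 V

Base loop: V_CC = I_B·R_B + V_BE, so I_B = (18 − 0.7)/560 kΩ = 0.0309 mA.
In the active region I_C = β·I_B = 150 × 0.0309 = 4.63 mA.
Collector loop: V_CE = V_CC − I_C·R_C = 18 − 4.63×1 = 13.4 V.
Since V_CE = 13.4 V > V_CE(sat) ≈ 0.2 V, the transistor is in the active region as assumed.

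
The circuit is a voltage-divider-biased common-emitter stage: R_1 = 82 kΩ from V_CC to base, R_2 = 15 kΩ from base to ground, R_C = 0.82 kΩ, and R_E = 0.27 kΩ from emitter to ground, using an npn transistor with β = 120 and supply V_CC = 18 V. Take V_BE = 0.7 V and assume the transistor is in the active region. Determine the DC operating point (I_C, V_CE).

I_C ≈ 5.5 mA, V_CE ≈ 12 V

Thevenize the base divider: V_Th = V_CC·R_2/(R_1+R_2) = 18×15/97 = 2.78 V, R_Th = R_1‖R_2 = 12.7 kΩ.
Base-emitter loop: V_Th = I_B·R_Th + V_BE + (β+1)I_B·R_E, so I_B = (2.78 − 0.7) / (12.7 + 121×0.27) = 0.0459 mA.
I_C = β·I_B = 120×0.0459 = 5.51 mA, and I_E = (β+1)I_B = 5.56 mA.
V_CE = V_CC − I_C·R_C − I_E·R_E = 18 − 5.51×0.82 − 5.56×0.27 = 12 V.
V_CE = 12 V > 0.2 V confirms active-region operation.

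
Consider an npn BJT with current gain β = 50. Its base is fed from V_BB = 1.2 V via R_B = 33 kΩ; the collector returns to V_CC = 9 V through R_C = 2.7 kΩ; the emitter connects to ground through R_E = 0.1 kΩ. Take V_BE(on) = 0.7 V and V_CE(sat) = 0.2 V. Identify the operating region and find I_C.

active; I_C ≈ 0.66 mA

Assume active. Base-emitter loop: I_B = (V_BB − V_BE)/(R_B + (β+1)R_E) = (1.2 − 0.7)/(33 + 51×0.1) = 0.0131 mA.
I_C = β·I_B = 50×0.0131 = 0.656 mA.
V_CE = V_CC − I_C·R_C − I_E·R_E = 9 − 0.656×2.7 − 0.669×0.1 = 7.16 V > V_CE(sat), so the active-region assumption holds.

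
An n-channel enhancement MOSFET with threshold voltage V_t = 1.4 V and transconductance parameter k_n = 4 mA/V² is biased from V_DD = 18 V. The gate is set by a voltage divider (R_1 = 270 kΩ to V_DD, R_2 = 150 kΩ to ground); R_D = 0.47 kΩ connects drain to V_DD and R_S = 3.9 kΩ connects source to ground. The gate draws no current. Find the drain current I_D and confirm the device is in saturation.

V_G = V_DD·R_2/(R_1+R_2) = 18×150/420 = 6.43 V.
Assume saturation: I_D = (k_n/2)(V_GS − V_t)² with V_GS = V_G − I_D·R_S = 6.43 − 3.9·I_D.
Substituting gives 30.4·I_D² − 79.4·I_D + 50.6 = 0, with roots I_D = 1.1 or 1.51 mA.
The root I_D = 1.51 mA gives V_GS = 0.53 V ≤ V_t, so take I_D = 1.1 mA.
Then V_GS = 2.14 V and V_DS = V_DD − I_D(R_D+R_S) = 18 − 1.1×4.37 = 13.2 V.
Saturation requires V_DS ≥ V_GS − V_t = 0.741 V; 13.2 ≥ 0.741 ✓.

I_D ≈ 1.1 mA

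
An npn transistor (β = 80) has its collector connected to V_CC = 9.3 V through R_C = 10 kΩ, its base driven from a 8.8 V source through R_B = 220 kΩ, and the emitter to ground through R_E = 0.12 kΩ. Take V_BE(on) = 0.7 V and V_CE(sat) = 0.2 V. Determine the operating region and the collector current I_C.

saturation; I_C ≈ 0.9 mA

Assume active: I_B = (8.8 − 0.7)/(220 + 81×0.12) = 0.0353 mA, I_C = β·I_B = 2.82 mA.
Then V_CE = 9.3 − 2.82×10 − 2.86×0.12 = -19.3 V < 0.2 V — the active assumption fails.
Re-solve with V_CE = 0.2 V. KCL at the emitter: V_E/R_E = (V_BB−0.7−V_E)/R_B + (V_CC−0.2−V_E)/R_C, giving V_E = 0.112 V.
I_C = (V_CC − 0.2 − V_E)/R_C = (9.1 − 0.112)/10 = 0.899 mA.
Check: I_B = (8.1 − 0.112)/220 = 0.0363 mA, and β·I_B = 2.9 mA > I_C, confirming saturation.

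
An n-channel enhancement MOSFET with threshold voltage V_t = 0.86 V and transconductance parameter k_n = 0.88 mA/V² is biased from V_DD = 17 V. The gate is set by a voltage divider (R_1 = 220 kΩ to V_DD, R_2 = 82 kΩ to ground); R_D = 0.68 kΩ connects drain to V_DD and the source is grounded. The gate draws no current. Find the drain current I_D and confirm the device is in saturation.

I_D ≈ 6.2 mA

V_G = V_DD·R_2/(R_1+R_2) = 17×82/302 = 4.62 V. With the source grounded, V_GS = V_G = 4.62 V.
Assume saturation: I_D = (k_n/2)(V_GS − V_t)² = (0.88/2)×(4.62 − 0.86)² = 0.44×3.76² = 6.21 mA.
V_DS = V_DD − I_D·R_D = 17 − 6.21×0.68 = 12.8 V.
Saturation requires V_DS ≥ V_GS − V_t = 3.76 V; 12.8 ≥ 3.76 ✓.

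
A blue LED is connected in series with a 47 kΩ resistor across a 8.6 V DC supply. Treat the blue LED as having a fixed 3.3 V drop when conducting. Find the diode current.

I ≈ 0.11 mA

KVL around the loop: 8.6 = V_D + I·R = 3.3 + I × 47 kΩ.
So I = (8.6 − 3.3) / 47 kΩ = 5.3 / 47 = 0.113 mA.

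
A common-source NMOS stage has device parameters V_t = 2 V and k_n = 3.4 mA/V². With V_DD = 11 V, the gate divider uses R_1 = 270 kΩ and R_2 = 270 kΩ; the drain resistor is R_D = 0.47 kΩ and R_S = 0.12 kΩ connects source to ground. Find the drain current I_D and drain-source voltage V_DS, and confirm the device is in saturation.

V_G = V_DD·R_2/(R_1+R_2) = 11×270/540 = 5.5 V.
Assume saturation: I_D = (k_n/2)(V_GS − V_t)² with V_GS = V_G − I_D·R_S = 5.5 − 0.12·I_D.
Substituting gives 0.0245·I_D² − 2.43·I_D + 20.8 = 0, with roots I_D = 9.48 or 89.7 mA.
The root I_D = 89.7 mA gives V_GS = -5.26 V ≤ V_t, so take I_D = 9.48 mA.
Then V_GS = 4.36 V and V_DS = V_DD − I_D(R_D+R_S) = 11 − 9.48×0.59 = 5.4 V.
Saturation requires V_DS ≥ V_GS − V_t = 2.36 V; 5.4 ≥ 2.36 ✓.

I_D ≈ 9.5 mA, V_DS ≈ 5.4 V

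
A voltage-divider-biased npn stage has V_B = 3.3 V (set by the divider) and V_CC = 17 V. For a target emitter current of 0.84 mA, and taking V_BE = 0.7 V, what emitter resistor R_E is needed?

R_E ≈ 3.1 kΩ

V_E = V_B − V_BE = 3.3 − 0.7 = 2.6 V.
R_E = V_E / I_E = 2.6 / 0.84 = 3.1 kΩ.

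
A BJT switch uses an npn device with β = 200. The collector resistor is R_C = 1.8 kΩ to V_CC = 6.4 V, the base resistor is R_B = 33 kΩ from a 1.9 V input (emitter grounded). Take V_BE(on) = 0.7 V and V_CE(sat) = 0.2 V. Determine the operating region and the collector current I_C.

Assume active: I_B = (1.9 − 0.7)/33 = 0.0364 mA, giving I_C = β·I_B = 7.27 mA.
But then V_CE = 6.4 − 7.27×1.8 = -6.69 V < V_CE(sat) = 0.2 V — impossible in the active region.
So the transistor is saturated. With V_CE = 0.2 V, I_C = (V_CC − 0.2)/R_C = 6.2/1.8 = 3.44 mA.
Check: β·I_B = 7.27 mA > I_C = 3.44 mA, confirming saturation.

saturation; I_C ≈ 3.4 mA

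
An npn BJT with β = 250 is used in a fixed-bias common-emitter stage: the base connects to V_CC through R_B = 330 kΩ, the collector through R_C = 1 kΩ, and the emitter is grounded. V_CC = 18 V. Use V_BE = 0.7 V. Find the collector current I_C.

I_C ≈ 13 mA

Base loop: V_CC = I_B·R_B + V_BE, so I_B = (18 − 0.7)/330 kΩ = 0.0524 mA.
In the active region I_C = β·I_B = 250 × 0.0524 = 13.1 mA.
Collector loop: V_CE = V_CC − I_C·R_C = 18 − 13.1×1 = 4.89 V.
Since V_CE = 4.89 V > V_CE(sat) ≈ 0.2 V, the transistor is in the active region as assumed.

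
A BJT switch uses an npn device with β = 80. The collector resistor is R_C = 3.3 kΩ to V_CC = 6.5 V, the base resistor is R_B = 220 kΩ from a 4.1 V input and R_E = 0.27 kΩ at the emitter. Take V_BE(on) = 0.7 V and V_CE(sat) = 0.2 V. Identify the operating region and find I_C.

Assume active. Base-emitter loop: I_B = (V_BB − V_BE)/(R_B + (β+1)R_E) = (4.1 − 0.7)/(220 + 81×0.27) = 0.0141 mA.
I_C = β·I_B = 80×0.0141 = 1.12 mA.
V_CE = V_CC − I_C·R_C − I_E·R_E = 6.5 − 1.12×3.3 − 1.14×0.27 = 2.48 V > V_CE(sat), so the active-region assumption holds.

active; I_C ≈ 1.1 mA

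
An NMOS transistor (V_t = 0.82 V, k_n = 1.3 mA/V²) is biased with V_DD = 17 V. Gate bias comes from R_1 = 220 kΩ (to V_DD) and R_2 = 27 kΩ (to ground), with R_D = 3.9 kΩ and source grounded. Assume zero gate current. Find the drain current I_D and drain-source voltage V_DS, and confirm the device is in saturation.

V_G = V_DD·R_2/(R_1+R_2) = 17×27/247 = 1.86 V. With the source grounded, V_GS = V_G = 1.86 V.
Assume saturation: I_D = (k_n/2)(V_GS − V_t)² = (1.3/2)×(1.86 − 0.82)² = 0.65×1.04² = 0.701 mA.
V_DS = V_DD − I_D·R_D = 17 − 0.701×3.9 = 14.3 V.
Saturation requires V_DS ≥ V_GS − V_t = 1.04 V; 14.3 ≥ 1.04 ✓.

I_D ≈ 0.7 mA, V_DS ≈ 14 V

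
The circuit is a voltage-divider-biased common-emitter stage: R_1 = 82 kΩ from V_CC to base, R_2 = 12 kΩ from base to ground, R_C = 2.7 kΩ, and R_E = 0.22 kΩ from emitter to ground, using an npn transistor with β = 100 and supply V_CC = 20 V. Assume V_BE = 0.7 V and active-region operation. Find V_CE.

Thevenize the base divider: V_Th = V_CC·R_2/(R_1+R_2) = 20×12/94 = 2.55 V, R_Th = R_1‖R_2 = 10.5 kΩ.
Base-emitter loop: V_Th = I_B·R_Th + V_BE + (β+1)I_B·R_E, so I_B = (2.55 − 0.7) / (10.5 + 101×0.22) = 0.0567 mA.
I_C = β·I_B = 100×0.0567 = 5.67 mA, and I_E = (β+1)I_B = 5.73 mA.
V_CE = V_CC − I_C·R_C − I_E·R_E = 20 − 5.67×2.7 − 5.73×0.22 = 3.43 V.
V_CE = 3.43 V > 0.2 V confirms active-region operation.

V_CE ≈ 3.4 V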